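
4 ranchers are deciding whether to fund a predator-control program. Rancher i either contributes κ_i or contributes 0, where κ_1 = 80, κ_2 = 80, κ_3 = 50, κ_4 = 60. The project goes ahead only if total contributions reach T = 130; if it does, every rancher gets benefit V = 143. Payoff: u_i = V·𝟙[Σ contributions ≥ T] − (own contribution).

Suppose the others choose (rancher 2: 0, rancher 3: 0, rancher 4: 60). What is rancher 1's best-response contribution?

Others' total = 60. Contributing 80 brings total to 140 ≥ 130: gain V − κ_1 = 63.
Best response: 80.

80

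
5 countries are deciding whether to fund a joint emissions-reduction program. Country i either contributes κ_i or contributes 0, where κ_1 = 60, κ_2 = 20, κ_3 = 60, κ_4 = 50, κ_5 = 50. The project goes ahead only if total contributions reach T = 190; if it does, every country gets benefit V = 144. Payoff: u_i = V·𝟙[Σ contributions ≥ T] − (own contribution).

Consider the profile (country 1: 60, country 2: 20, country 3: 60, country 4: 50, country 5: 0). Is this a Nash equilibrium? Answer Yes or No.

Total = 190 ≥ 190: provided.
Country 1 (pledges 60, payoff 84): dropping to 0 → total 130, payoff 0. No gain.
Country 2 (pledges 20, payoff 124): dropping to 0 → total 170, payoff 0. No gain.
Country 3 (pledges 60, payoff 84): dropping to 0 → total 130, payoff 0. No gain.
Country 4 (pledges 50, payoff 94): dropping to 0 → total 140, payoff 0. No gain.
Country 5 (pledges 0, payoff 144): pledging 50 → total 240, payoff 94. No gain.

Yes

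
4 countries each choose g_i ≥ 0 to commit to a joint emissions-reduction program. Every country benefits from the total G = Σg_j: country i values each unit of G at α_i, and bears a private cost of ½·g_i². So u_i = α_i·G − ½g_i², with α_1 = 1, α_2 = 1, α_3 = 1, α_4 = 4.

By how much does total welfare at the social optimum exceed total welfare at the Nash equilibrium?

Country i's FOC: ∂u_i/∂g_i = α_i − g_i = 0, so g_i* = α_i.
NE contributions = (1, 1, 1, 4); G = 7.
W^NE = (Σα)·G − ½Σα_i² = 7² − ½·19 = 39.5.
Planner sets g_i = Σα_j = 7 for every i, so G^SO = 4·7 = 28.
W^SO = (Σα)·G^SO − ½·4·(Σα)² = (4/2)·7² = 98.
Deadweight loss = W^SO − W^NE = 58.5.

58.5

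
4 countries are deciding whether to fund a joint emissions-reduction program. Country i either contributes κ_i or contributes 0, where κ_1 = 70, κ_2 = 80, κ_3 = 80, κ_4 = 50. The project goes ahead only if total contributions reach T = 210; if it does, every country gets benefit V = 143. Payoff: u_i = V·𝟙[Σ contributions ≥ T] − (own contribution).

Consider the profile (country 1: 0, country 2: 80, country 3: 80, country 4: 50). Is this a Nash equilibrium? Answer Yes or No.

Total = 210 ≥ 210: provided.
Country 1 (pledges 0, payoff 143): pledging 70 → total 280, payoff 73. No gain.
Country 2 (pledges 80, payoff 63): dropping to 0 → total 130, payoff 0. No gain.
Country 3 (pledges 80, payoff 63): dropping to 0 → total 130, payoff 0. No gain.
Country 4 (pledges 50, payoff 93): dropping to 0 → total 160, payoff 0. No gain.

Yes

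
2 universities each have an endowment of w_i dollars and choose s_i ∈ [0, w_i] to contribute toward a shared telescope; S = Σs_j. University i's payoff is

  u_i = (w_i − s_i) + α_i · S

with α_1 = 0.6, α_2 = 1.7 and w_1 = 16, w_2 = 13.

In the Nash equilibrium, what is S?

13

∂u_i/∂s_i = α_i − 1, so university i contributes w_i if α_i > 1, else 0.
α_i > 1 for i ∈ {2}; NE contributions (0, 13), S = 13.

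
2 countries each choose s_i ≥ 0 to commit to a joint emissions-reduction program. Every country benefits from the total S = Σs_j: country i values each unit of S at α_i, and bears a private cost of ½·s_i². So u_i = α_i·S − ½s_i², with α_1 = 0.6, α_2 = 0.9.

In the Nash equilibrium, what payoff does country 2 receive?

0.945

Country i's FOC: ∂u_i/∂s_i = α_i − s_i = 0, so s_i* = α_i.
NE contributions = (0.6, 0.9); S = 1.5.
u_2 = α_2·S − ½·(s_2)² = 0.9·1.5 − ½·0.9² = 0.945.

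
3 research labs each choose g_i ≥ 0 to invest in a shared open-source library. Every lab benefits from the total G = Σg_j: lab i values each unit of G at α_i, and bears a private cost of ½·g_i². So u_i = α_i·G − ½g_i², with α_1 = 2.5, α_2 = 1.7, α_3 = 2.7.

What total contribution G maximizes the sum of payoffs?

Planner FOC: ∂(Σu_j)/∂g_i = (Σα_j) − g_i = 0, so g_i^SO = Σα_j = 6.9 for every i; G^SO = 20.7.

20.7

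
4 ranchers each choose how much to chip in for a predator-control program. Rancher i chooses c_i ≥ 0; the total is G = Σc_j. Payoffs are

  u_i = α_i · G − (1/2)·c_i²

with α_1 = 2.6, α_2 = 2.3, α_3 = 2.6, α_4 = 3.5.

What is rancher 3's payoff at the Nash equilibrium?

Rancher i's FOC: ∂u_i/∂c_i = α_i − c_i = 0, so c_i* = α_i.
NE contributions = (2.6, 2.3, 2.6, 3.5); G = 11.
u_3 = α_3·G − ½·(c_3)² = 2.6·11 − ½·2.6² = 25.22.

25.22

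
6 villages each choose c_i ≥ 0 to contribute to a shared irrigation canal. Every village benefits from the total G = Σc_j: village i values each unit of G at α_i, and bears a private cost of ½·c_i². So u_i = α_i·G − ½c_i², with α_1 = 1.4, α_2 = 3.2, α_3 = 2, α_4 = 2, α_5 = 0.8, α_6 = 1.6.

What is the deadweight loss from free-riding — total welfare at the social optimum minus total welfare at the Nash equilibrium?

253.7

Village i's FOC: ∂u_i/∂c_i = α_i − c_i = 0, so c_i* = α_i.
NE contributions = (1.4, 3.2, 2, 2, 0.8, 1.6); G = 11.
W^NE = (Σα)·G − ½Σα_i² = 11² − ½·23.4 = 109.3.
Planner sets c_i = Σα_j = 11 for every i, so G^SO = 6·11 = 66.
W^SO = (Σα)·G^SO − ½·6·(Σα)² = (6/2)·11² = 363.
Deadweight loss = W^SO − W^NE = 253.7.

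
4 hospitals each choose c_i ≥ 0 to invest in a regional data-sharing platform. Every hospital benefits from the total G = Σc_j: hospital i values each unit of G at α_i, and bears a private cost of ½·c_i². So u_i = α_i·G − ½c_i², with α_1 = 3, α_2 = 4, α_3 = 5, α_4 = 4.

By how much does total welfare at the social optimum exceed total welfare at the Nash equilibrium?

Hospital i's FOC: ∂u_i/∂c_i = α_i − c_i = 0, so c_i* = α_i.
NE contributions = (3, 4, 5, 4); G = 16.
W^NE = (Σα)·G − ½Σα_i² = 16² − ½·66 = 223.
Planner sets c_i = Σα_j = 16 for every i, so G^SO = 4·16 = 64.
W^SO = (Σα)·G^SO − ½·4·(Σα)² = (4/2)·16² = 512.
Deadweight loss = W^SO − W^NE = 289.

289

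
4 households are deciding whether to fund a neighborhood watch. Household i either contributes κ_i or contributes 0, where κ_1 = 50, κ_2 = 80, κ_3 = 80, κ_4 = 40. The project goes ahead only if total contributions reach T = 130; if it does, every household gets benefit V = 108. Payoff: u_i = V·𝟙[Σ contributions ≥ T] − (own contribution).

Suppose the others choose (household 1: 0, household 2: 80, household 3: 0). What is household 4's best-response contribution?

Others' total = 80. Even contributing 40 gives 120 < 130: no benefit either way.
Best response: 0.

0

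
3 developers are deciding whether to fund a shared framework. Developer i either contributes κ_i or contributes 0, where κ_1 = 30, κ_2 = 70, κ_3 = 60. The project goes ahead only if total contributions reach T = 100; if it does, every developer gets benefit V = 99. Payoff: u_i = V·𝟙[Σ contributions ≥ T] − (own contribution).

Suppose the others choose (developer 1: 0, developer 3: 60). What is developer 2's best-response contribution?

Others' total = 60. Contributing 70 brings total to 130 ≥ 100: gain V − κ_2 = 29.
Best response: 70.

70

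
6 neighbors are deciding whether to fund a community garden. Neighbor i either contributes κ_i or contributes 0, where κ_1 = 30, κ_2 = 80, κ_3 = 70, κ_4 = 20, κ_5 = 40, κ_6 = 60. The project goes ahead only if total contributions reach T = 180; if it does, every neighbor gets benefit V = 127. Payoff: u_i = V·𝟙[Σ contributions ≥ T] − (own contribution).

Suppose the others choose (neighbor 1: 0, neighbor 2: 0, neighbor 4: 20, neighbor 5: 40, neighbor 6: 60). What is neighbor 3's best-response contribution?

Others' total = 120. Contributing 70 brings total to 190 ≥ 180: gain V − κ_3 = 57.
Best response: 70.

70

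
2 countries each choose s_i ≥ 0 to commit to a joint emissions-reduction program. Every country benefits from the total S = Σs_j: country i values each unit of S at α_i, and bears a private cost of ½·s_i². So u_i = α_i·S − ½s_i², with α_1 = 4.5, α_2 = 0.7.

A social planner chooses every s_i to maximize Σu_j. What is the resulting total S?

10.4

Planner FOC: ∂(Σu_j)/∂s_i = (Σα_j) − s_i = 0, so s_i^SO = Σα_j = 5.2 for every i; S^SO = 10.4.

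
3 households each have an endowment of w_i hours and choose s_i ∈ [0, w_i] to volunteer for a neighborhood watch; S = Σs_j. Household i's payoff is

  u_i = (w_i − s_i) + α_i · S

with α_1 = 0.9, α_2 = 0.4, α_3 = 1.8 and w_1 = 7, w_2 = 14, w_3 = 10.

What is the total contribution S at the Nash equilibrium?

∂u_i/∂s_i = α_i − 1, so household i contributes w_i if α_i > 1, else 0.
α_i > 1 for i ∈ {3}; NE contributions (0, 0, 10), S = 10.

10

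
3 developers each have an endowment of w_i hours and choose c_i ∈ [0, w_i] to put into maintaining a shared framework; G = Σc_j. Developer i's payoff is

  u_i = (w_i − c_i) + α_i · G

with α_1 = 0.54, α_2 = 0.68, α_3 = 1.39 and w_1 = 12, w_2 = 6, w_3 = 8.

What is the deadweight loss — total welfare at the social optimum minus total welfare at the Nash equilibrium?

∂u_i/∂c_i = α_i − 1, so developer i contributes w_i if α_i > 1, else 0.
α_i > 1 for i ∈ {3}; NE contributions (0, 0, 8), G = 8.
W^NE = Σw_i − G^NE + (Σα_i)·G^NE = 26 + 1.61·8 = 38.88.
Planner: ∂(Σu_j)/∂c_i = Σα_j − 1 = 1.61 > 0, so everyone contributes w_i; G^SO = 26, W^SO = 26 + 1.61·26 = 67.86.
Deadweight loss = 28.98.

28.98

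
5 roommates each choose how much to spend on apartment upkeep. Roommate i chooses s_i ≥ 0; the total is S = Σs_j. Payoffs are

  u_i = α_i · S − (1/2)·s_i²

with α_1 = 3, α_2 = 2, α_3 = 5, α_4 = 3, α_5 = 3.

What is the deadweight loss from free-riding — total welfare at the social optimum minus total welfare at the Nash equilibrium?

412

Roommate i's FOC: ∂u_i/∂s_i = α_i − s_i = 0, so s_i* = α_i.
NE contributions = (3, 2, 5, 3, 3); S = 16.
W^NE = (Σα)·S − ½Σα_i² = 16² − ½·56 = 228.
Planner sets s_i = Σα_j = 16 for every i, so S^SO = 5·16 = 80.
W^SO = (Σα)·S^SO − ½·5·(Σα)² = (5/2)·16² = 640.
Deadweight loss = W^SO − W^NE = 412.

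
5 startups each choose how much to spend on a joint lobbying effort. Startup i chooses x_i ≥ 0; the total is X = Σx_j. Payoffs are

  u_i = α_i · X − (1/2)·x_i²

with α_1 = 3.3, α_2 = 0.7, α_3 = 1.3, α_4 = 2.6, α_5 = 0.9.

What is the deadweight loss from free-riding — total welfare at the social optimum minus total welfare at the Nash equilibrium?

126.48

Startup i's FOC: ∂u_i/∂x_i = α_i − x_i = 0, so x_i* = α_i.
NE contributions = (3.3, 0.7, 1.3, 2.6, 0.9); X = 8.8.
W^NE = (Σα)·X − ½Σα_i² = 8.8² − ½·20.64 = 67.12.
Planner sets x_i = Σα_j = 8.8 for every i, so X^SO = 5·8.8 = 44.
W^SO = (Σα)·X^SO − ½·5·(Σα)² = (5/2)·8.8² = 193.6.
Deadweight loss = W^SO − W^NE = 126.48.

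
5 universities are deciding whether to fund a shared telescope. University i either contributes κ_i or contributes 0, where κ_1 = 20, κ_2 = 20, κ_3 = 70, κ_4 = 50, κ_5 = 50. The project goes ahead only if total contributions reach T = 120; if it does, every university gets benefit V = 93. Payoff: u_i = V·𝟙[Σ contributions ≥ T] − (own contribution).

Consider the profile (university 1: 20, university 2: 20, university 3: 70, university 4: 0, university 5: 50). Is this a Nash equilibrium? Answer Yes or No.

No

Total = 160 ≥ 120: provided.
University 1 (pledges 20, payoff 73): dropping to 0 → total 140, payoff 93. Profitable deviation.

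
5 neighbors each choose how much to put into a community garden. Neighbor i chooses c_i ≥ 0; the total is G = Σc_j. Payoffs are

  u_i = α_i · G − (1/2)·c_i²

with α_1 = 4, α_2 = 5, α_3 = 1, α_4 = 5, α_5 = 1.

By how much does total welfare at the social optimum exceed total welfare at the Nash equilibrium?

Neighbor i's FOC: ∂u_i/∂c_i = α_i − c_i = 0, so c_i* = α_i.
NE contributions = (4, 5, 1, 5, 1); G = 16.
W^NE = (Σα)·G − ½Σα_i² = 16² − ½·68 = 222.
Planner sets c_i = Σα_j = 16 for every i, so G^SO = 5·16 = 80.
W^SO = (Σα)·G^SO − ½·5·(Σα)² = (5/2)·16² = 640.
Deadweight loss = W^SO − W^NE = 418.

418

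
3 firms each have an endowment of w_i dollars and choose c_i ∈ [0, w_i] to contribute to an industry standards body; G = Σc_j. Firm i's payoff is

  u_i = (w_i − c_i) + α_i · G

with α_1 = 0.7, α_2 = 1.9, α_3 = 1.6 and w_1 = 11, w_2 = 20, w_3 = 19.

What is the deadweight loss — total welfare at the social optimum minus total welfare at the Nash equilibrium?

35.2

∂u_i/∂c_i = α_i − 1, so firm i contributes w_i if α_i > 1, else 0.
α_i > 1 for i ∈ {2, 3}; NE contributions (0, 20, 19), G = 39.
W^NE = Σw_i − G^NE + (Σα_i)·G^NE = 50 + 3.2·39 = 174.8.
Planner: ∂(Σu_j)/∂c_i = Σα_j − 1 = 3.2 > 0, so everyone contributes w_i; G^SO = 50, W^SO = 50 + 3.2·50 = 210.
Deadweight loss = 35.2.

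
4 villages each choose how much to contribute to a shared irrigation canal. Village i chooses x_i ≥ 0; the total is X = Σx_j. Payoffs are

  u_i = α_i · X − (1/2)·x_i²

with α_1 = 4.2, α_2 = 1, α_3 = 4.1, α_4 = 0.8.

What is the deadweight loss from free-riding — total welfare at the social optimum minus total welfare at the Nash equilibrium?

120.055

Village i's FOC: ∂u_i/∂x_i = α_i − x_i = 0, so x_i* = α_i.
NE contributions = (4.2, 1, 4.1, 0.8); X = 10.1.
W^NE = (Σα)·X − ½Σα_i² = 10.1² − ½·36.09 = 83.965.
Planner sets x_i = Σα_j = 10.1 for every i, so X^SO = 4·10.1 = 40.4.
W^SO = (Σα)·X^SO − ½·4·(Σα)² = (4/2)·10.1² = 204.02.
Deadweight loss = W^SO − W^NE = 120.055.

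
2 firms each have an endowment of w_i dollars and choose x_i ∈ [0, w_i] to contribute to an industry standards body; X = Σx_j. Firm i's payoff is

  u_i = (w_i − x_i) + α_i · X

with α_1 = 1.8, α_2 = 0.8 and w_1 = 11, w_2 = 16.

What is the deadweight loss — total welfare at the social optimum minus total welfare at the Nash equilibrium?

∂u_i/∂x_i = α_i − 1, so firm i contributes w_i if α_i > 1, else 0.
α_i > 1 for i ∈ {1}; NE contributions (11, 0), X = 11.
W^NE = Σw_i − X^NE + (Σα_i)·X^NE = 27 + 1.6·11 = 44.6.
Planner: ∂(Σu_j)/∂x_i = Σα_j − 1 = 1.6 > 0, so everyone contributes w_i; X^SO = 27, W^SO = 27 + 1.6·27 = 70.2.
Deadweight loss = 25.6.

25.6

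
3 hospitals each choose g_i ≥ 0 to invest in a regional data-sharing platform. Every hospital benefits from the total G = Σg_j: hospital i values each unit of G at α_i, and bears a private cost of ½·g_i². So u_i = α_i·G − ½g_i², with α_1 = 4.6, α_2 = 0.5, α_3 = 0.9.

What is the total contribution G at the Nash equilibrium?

6

Hospital i's FOC: ∂u_i/∂g_i = α_i − g_i = 0, so g_i* = α_i.
NE contributions = (4.6, 0.5, 0.9); G = 6.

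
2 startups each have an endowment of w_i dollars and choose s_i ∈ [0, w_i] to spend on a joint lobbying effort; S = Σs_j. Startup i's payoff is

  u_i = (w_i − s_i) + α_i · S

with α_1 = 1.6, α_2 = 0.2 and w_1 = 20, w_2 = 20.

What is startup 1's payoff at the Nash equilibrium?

∂u_i/∂s_i = α_i − 1, so startup i contributes w_i if α_i > 1, else 0.
α_i > 1 for i ∈ {1}; NE contributions (20, 0), S = 20.
u_1 = (20 − 20) + 1.6·20 = 32.

32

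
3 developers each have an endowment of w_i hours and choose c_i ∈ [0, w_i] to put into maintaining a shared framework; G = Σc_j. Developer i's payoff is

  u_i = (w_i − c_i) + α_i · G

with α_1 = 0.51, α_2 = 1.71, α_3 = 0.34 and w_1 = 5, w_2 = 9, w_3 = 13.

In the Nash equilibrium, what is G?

∂u_i/∂c_i = α_i − 1, so developer i contributes w_i if α_i > 1, else 0.
α_i > 1 for i ∈ {2}; NE contributions (0, 9, 0), G = 9.

9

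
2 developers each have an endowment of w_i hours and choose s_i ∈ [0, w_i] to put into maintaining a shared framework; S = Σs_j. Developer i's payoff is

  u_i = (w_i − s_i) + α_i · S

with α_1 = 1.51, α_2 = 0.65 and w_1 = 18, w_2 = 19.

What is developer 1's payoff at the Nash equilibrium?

∂u_i/∂s_i = α_i − 1, so developer i contributes w_i if α_i > 1, else 0.
α_i > 1 for i ∈ {1}; NE contributions (18, 0), S = 18.
u_1 = (18 − 18) + 1.51·18 = 27.18.

27.18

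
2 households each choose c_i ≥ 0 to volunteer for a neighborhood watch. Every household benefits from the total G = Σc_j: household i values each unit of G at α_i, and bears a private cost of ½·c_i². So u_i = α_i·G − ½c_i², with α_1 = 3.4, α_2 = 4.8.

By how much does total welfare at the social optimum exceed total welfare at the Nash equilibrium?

Household i's FOC: ∂u_i/∂c_i = α_i − c_i = 0, so c_i* = α_i.
NE contributions = (3.4, 4.8); G = 8.2.
W^NE = (Σα)·G − ½Σα_i² = 8.2² − ½·34.6 = 49.94.
Planner sets c_i = Σα_j = 8.2 for every i, so G^SO = 2·8.2 = 16.4.
W^SO = (Σα)·G^SO − ½·2·(Σα)² = (2/2)·8.2² = 67.24.
Deadweight loss = W^SO − W^NE = 17.3.

17.3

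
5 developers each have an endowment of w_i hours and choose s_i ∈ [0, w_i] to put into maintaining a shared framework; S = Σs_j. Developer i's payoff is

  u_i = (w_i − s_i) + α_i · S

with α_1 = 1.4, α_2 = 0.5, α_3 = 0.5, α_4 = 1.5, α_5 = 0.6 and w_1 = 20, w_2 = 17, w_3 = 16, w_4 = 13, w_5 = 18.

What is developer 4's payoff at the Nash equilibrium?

49.5

∂u_i/∂s_i = α_i − 1, so developer i contributes w_i if α_i > 1, else 0.
α_i > 1 for i ∈ {1, 4}; NE contributions (20, 0, 0, 13, 0), S = 33.
u_4 = (13 − 13) + 1.5·33 = 49.5.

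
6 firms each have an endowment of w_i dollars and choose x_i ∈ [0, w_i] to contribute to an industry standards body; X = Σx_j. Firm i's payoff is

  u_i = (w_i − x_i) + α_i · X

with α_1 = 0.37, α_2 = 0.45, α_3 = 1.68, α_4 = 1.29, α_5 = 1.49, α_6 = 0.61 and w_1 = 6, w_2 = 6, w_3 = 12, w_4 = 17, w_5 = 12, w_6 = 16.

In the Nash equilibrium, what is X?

∂u_i/∂x_i = α_i − 1, so firm i contributes w_i if α_i > 1, else 0.
α_i > 1 for i ∈ {3, 4, 5}; NE contributions (0, 0, 12, 17, 12, 0), X = 41.

41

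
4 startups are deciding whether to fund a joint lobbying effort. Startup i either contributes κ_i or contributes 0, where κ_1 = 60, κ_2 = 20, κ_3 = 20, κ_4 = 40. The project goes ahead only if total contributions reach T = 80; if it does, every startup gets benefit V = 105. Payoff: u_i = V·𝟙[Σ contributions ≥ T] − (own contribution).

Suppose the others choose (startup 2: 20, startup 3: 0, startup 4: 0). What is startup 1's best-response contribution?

60

Others' total = 20. Contributing 60 brings total to 80 ≥ 80: gain V − κ_1 = 45.
Best response: 60.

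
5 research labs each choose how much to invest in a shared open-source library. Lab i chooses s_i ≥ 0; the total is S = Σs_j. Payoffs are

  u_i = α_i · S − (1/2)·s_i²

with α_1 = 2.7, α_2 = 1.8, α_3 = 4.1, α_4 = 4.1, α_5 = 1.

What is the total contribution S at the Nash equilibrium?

Lab i's FOC: ∂u_i/∂s_i = α_i − s_i = 0, so s_i* = α_i.
NE contributions = (2.7, 1.8, 4.1, 4.1, 1); S = 13.7.

13.7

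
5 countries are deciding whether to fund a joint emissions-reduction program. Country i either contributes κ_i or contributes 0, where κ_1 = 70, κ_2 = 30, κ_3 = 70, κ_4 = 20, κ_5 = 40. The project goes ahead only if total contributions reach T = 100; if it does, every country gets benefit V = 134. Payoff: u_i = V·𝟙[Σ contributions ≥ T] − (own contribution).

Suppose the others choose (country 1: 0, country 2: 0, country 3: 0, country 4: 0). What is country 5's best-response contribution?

0

Others' total = 0. Even contributing 40 gives 40 < 100: no benefit either way.
Best response: 0.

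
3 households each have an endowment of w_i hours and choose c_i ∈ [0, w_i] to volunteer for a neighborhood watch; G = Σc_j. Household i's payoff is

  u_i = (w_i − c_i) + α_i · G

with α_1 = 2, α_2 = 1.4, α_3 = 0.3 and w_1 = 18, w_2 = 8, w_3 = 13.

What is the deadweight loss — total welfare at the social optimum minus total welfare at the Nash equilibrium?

∂u_i/∂c_i = α_i − 1, so household i contributes w_i if α_i > 1, else 0.
α_i > 1 for i ∈ {1, 2}; NE contributions (18, 8, 0), G = 26.
W^NE = Σw_i − G^NE + (Σα_i)·G^NE = 39 + 2.7·26 = 109.2.
Planner: ∂(Σu_j)/∂c_i = Σα_j − 1 = 2.7 > 0, so everyone contributes w_i; G^SO = 39, W^SO = 39 + 2.7·39 = 144.3.
Deadweight loss = 35.1.

35.1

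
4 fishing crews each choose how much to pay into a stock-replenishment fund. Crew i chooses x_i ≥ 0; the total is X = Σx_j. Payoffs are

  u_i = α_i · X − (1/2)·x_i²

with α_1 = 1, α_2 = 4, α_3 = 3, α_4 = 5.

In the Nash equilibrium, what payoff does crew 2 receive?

44

Crew i's FOC: ∂u_i/∂x_i = α_i − x_i = 0, so x_i* = α_i.
NE contributions = (1, 4, 3, 5); X = 13.
u_2 = α_2·X − ½·(x_2)² = 4·13 − ½·4² = 44.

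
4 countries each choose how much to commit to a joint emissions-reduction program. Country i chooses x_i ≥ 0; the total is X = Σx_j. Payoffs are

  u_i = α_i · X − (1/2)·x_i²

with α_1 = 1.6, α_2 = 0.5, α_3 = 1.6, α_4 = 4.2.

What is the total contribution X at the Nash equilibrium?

7.9

Country i's FOC: ∂u_i/∂x_i = α_i − x_i = 0, so x_i* = α_i.
NE contributions = (1.6, 0.5, 1.6, 4.2); X = 7.9.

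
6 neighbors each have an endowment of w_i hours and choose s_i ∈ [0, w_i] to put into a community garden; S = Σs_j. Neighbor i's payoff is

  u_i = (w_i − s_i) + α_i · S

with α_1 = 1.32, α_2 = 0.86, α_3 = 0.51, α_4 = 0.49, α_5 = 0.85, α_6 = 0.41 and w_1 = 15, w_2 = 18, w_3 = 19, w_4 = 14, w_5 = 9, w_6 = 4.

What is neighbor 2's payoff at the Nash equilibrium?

30.9

∂u_i/∂s_i = α_i − 1, so neighbor i contributes w_i if α_i > 1, else 0.
α_i > 1 for i ∈ {1}; NE contributions (15, 0, 0, 0, 0, 0), S = 15.
u_2 = (18 − 0) + 0.86·15 = 30.9.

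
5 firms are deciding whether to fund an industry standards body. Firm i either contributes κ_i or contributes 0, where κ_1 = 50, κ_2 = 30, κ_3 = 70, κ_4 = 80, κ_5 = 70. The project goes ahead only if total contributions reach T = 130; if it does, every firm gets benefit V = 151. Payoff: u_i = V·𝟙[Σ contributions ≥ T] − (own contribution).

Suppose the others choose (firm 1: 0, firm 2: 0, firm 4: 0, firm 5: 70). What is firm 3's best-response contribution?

70

Others' total = 70. Contributing 70 brings total to 140 ≥ 130: gain V − κ_3 = 81.
Best response: 70.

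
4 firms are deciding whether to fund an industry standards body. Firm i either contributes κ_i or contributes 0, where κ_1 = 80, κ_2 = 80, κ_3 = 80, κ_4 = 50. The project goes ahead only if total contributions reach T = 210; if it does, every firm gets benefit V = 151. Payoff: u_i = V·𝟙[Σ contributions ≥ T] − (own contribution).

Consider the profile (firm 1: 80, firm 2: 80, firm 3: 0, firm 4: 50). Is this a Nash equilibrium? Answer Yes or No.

Total = 210 ≥ 210: provided.
Firm 1 (pledges 80, payoff 71): dropping to 0 → total 130, payoff 0. No gain.
Firm 2 (pledges 80, payoff 71): dropping to 0 → total 130, payoff 0. No gain.
Firm 3 (pledges 0, payoff 151): pledging 80 → total 290, payoff 71. No gain.
Firm 4 (pledges 50, payoff 101): dropping to 0 → total 160, payoff 0. No gain.

Yes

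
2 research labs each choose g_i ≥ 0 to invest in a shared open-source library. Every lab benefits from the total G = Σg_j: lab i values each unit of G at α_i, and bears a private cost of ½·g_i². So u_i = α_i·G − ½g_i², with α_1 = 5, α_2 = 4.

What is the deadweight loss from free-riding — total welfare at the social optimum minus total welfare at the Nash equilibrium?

20.5

Lab i's FOC: ∂u_i/∂g_i = α_i − g_i = 0, so g_i* = α_i.
NE contributions = (5, 4); G = 9.
W^NE = (Σα)·G − ½Σα_i² = 9² − ½·41 = 60.5.
Planner sets g_i = Σα_j = 9 for every i, so G^SO = 2·9 = 18.
W^SO = (Σα)·G^SO − ½·2·(Σα)² = (2/2)·9² = 81.
Deadweight loss = W^SO − W^NE = 20.5.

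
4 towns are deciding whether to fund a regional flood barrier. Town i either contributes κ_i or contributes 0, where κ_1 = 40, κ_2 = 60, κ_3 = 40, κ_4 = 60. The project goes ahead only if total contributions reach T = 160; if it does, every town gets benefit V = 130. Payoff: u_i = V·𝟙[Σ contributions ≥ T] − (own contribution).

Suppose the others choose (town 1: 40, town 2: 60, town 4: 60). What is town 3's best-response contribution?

0

Others' total = 160 ≥ 160; contributing adds cost 40 for no extra benefit.
Best response: 0.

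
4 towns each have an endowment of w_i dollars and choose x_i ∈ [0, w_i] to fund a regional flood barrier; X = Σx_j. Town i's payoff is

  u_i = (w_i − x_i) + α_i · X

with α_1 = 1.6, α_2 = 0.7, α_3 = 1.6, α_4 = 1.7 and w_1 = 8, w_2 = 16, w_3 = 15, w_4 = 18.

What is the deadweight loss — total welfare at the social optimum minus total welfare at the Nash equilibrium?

73.6

∂u_i/∂x_i = α_i − 1, so town i contributes w_i if α_i > 1, else 0.
α_i > 1 for i ∈ {1, 3, 4}; NE contributions (8, 0, 15, 18), X = 41.
W^NE = Σw_i − X^NE + (Σα_i)·X^NE = 57 + 4.6·41 = 245.6.
Planner: ∂(Σu_j)/∂x_i = Σα_j − 1 = 4.6 > 0, so everyone contributes w_i; X^SO = 57, W^SO = 57 + 4.6·57 = 319.2.
Deadweight loss = 73.6.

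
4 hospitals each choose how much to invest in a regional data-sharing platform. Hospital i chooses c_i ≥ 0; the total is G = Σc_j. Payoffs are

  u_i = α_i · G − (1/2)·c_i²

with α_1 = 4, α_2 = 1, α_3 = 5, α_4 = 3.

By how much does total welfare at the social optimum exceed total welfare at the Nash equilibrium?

194.5

Hospital i's FOC: ∂u_i/∂c_i = α_i − c_i = 0, so c_i* = α_i.
NE contributions = (4, 1, 5, 3); G = 13.
W^NE = (Σα)·G − ½Σα_i² = 13² − ½·51 = 143.5.
Planner sets c_i = Σα_j = 13 for every i, so G^SO = 4·13 = 52.
W^SO = (Σα)·G^SO − ½·4·(Σα)² = (4/2)·13² = 338.
Deadweight loss = W^SO − W^NE = 194.5.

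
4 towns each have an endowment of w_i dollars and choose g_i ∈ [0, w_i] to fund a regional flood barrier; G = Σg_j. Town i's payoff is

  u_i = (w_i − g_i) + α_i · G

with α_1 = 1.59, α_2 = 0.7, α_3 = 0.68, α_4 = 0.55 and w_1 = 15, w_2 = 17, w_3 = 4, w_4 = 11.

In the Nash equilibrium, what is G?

15

∂u_i/∂g_i = α_i − 1, so town i contributes w_i if α_i > 1, else 0.
α_i > 1 for i ∈ {1}; NE contributions (15, 0, 0, 0), G = 15.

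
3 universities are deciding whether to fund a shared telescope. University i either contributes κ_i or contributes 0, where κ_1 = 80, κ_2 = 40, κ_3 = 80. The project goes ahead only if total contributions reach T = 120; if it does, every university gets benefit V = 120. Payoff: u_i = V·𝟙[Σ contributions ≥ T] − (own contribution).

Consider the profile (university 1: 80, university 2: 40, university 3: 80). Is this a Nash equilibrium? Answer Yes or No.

Total = 200 ≥ 120: provided.
University 1 (pledges 80, payoff 40): dropping to 0 → total 120, payoff 120. Profitable deviation.

No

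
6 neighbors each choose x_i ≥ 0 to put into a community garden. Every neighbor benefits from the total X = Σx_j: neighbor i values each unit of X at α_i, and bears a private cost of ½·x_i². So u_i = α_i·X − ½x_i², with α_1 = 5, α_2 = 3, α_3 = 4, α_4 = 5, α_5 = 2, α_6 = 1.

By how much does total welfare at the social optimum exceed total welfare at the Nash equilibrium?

Neighbor i's FOC: ∂u_i/∂x_i = α_i − x_i = 0, so x_i* = α_i.
NE contributions = (5, 3, 4, 5, 2, 1); X = 20.
W^NE = (Σα)·X − ½Σα_i² = 20² − ½·80 = 360.
Planner sets x_i = Σα_j = 20 for every i, so X^SO = 6·20 = 120.
W^SO = (Σα)·X^SO − ½·6·(Σα)² = (6/2)·20² = 1200.
Deadweight loss = W^SO − W^NE = 840.

840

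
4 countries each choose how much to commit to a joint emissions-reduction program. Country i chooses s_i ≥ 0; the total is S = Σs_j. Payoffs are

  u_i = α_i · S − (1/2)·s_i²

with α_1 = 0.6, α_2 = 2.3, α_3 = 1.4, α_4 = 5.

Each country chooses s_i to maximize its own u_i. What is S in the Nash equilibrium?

Country i's FOC: ∂u_i/∂s_i = α_i − s_i = 0, so s_i* = α_i.
NE contributions = (0.6, 2.3, 1.4, 5); S = 9.3.

9.3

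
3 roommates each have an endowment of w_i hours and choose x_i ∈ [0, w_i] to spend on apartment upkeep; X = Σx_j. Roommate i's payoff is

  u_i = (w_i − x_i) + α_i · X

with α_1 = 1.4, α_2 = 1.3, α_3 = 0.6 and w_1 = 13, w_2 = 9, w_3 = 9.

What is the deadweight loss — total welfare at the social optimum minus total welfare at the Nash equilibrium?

∂u_i/∂x_i = α_i − 1, so roommate i contributes w_i if α_i > 1, else 0.
α_i > 1 for i ∈ {1, 2}; NE contributions (13, 9, 0), X = 22.
W^NE = Σw_i − X^NE + (Σα_i)·X^NE = 31 + 2.3·22 = 81.6.
Planner: ∂(Σu_j)/∂x_i = Σα_j − 1 = 2.3 > 0, so everyone contributes w_i; X^SO = 31, W^SO = 31 + 2.3·31 = 102.3.
Deadweight loss = 20.7.

20.7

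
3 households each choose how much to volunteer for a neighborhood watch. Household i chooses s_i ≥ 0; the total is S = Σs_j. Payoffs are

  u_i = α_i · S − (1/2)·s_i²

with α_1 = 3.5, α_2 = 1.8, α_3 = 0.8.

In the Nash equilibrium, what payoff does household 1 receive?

15.225

Household i's FOC: ∂u_i/∂s_i = α_i − s_i = 0, so s_i* = α_i.
NE contributions = (3.5, 1.8, 0.8); S = 6.1.
u_1 = α_1·S − ½·(s_1)² = 3.5·6.1 − ½·3.5² = 15.225.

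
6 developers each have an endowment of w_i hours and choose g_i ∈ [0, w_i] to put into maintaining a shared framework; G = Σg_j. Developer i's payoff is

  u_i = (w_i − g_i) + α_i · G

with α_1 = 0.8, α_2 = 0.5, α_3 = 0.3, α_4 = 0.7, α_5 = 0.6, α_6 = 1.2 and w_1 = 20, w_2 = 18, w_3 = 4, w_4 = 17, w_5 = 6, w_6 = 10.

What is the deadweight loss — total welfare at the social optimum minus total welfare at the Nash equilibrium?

∂u_i/∂g_i = α_i − 1, so developer i contributes w_i if α_i > 1, else 0.
α_i > 1 for i ∈ {6}; NE contributions (0, 0, 0, 0, 0, 10), G = 10.
W^NE = Σw_i − G^NE + (Σα_i)·G^NE = 75 + 3.1·10 = 106.
Planner: ∂(Σu_j)/∂g_i = Σα_j − 1 = 3.1 > 0, so everyone contributes w_i; G^SO = 75, W^SO = 75 + 3.1·75 = 307.5.
Deadweight loss = 201.5.

201.5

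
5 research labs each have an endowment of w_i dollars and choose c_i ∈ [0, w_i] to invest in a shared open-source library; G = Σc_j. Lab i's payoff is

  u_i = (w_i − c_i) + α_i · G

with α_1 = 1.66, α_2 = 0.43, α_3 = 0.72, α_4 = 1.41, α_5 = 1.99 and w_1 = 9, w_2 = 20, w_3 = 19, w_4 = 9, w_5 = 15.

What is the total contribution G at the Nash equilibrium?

∂u_i/∂c_i = α_i − 1, so lab i contributes w_i if α_i > 1, else 0.
α_i > 1 for i ∈ {1, 4, 5}; NE contributions (9, 0, 0, 9, 15), G = 33.

33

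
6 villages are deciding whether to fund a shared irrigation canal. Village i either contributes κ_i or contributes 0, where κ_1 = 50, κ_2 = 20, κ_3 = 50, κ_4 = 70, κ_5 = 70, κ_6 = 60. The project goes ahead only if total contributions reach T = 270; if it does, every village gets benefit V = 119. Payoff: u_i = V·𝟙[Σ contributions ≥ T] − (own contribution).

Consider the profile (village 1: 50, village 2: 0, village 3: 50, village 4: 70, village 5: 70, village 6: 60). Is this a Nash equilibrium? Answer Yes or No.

Yes

Total = 300 ≥ 270: provided.
Village 1 (pledges 50, payoff 69): dropping to 0 → total 250, payoff 0. No gain.
Village 2 (pledges 0, payoff 119): pledging 20 → total 320, payoff 99. No gain.
Village 3 (pledges 50, payoff 69): dropping to 0 → total 250, payoff 0. No gain.
Village 4 (pledges 70, payoff 49): dropping to 0 → total 230, payoff 0. No gain.
Village 5 (pledges 70, payoff 49): dropping to 0 → total 230, payoff 0. No gain.
Village 6 (pledges 60, payoff 59): dropping to 0 → total 240, payoff 0. No gain.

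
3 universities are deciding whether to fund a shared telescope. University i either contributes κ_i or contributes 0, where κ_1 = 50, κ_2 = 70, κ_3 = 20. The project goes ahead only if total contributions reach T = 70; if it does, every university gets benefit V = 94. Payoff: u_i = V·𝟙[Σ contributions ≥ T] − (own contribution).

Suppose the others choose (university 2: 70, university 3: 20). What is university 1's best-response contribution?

0

Others' total = 90 ≥ 70; contributing adds cost 50 for no extra benefit.
Best response: 0.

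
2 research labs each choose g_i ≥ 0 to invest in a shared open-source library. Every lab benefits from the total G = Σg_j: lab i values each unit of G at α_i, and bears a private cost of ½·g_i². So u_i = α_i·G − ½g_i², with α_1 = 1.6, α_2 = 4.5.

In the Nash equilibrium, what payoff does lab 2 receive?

17.325

Lab i's FOC: ∂u_i/∂g_i = α_i − g_i = 0, so g_i* = α_i.
NE contributions = (1.6, 4.5); G = 6.1.
u_2 = α_2·G − ½·(g_2)² = 4.5·6.1 − ½·4.5² = 17.325.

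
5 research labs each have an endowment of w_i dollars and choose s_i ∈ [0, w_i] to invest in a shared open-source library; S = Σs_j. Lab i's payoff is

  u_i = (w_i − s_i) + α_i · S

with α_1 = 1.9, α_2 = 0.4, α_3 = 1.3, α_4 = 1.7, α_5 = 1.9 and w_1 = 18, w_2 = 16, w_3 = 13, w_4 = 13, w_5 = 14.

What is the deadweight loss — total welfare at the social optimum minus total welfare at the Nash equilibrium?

99.2

∂u_i/∂s_i = α_i − 1, so lab i contributes w_i if α_i > 1, else 0.
α_i > 1 for i ∈ {1, 3, 4, 5}; NE contributions (18, 0, 13, 13, 14), S = 58.
W^NE = Σw_i − S^NE + (Σα_i)·S^NE = 74 + 6.2·58 = 433.6.
Planner: ∂(Σu_j)/∂s_i = Σα_j − 1 = 6.2 > 0, so everyone contributes w_i; S^SO = 74, W^SO = 74 + 6.2·74 = 532.8.
Deadweight loss = 99.2.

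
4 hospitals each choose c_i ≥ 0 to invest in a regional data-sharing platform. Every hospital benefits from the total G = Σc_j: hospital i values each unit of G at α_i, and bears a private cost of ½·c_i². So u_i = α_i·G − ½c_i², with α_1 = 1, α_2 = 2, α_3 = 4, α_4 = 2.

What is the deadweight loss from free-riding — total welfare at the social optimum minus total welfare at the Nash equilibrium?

93.5

Hospital i's FOC: ∂u_i/∂c_i = α_i − c_i = 0, so c_i* = α_i.
NE contributions = (1, 2, 4, 2); G = 9.
W^NE = (Σα)·G − ½Σα_i² = 9² − ½·25 = 68.5.
Planner sets c_i = Σα_j = 9 for every i, so G^SO = 4·9 = 36.
W^SO = (Σα)·G^SO − ½·4·(Σα)² = (4/2)·9² = 162.
Deadweight loss = W^SO − W^NE = 93.5.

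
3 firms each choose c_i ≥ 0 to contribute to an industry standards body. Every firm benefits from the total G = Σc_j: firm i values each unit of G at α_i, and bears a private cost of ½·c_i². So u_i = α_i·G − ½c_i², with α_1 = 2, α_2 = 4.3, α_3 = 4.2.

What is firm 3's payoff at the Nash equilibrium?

Firm i's FOC: ∂u_i/∂c_i = α_i − c_i = 0, so c_i* = α_i.
NE contributions = (2, 4.3, 4.2); G = 10.5.
u_3 = α_3·G − ½·(c_3)² = 4.2·10.5 − ½·4.2² = 35.28.

35.28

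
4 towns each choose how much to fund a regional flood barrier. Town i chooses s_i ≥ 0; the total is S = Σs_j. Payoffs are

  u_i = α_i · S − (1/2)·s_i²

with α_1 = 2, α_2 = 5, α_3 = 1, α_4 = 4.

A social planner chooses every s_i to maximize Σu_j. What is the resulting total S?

Planner FOC: ∂(Σu_j)/∂s_i = (Σα_j) − s_i = 0, so s_i^SO = Σα_j = 12 for every i; S^SO = 48.

48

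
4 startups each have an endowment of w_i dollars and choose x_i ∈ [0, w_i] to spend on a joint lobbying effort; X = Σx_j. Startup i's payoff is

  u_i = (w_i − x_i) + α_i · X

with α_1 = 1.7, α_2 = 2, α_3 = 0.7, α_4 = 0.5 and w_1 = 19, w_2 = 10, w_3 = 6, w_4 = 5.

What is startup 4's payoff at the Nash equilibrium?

19.5

∂u_i/∂x_i = α_i − 1, so startup i contributes w_i if α_i > 1, else 0.
α_i > 1 for i ∈ {1, 2}; NE contributions (19, 10, 0, 0), X = 29.
u_4 = (5 − 0) + 0.5·29 = 19.5.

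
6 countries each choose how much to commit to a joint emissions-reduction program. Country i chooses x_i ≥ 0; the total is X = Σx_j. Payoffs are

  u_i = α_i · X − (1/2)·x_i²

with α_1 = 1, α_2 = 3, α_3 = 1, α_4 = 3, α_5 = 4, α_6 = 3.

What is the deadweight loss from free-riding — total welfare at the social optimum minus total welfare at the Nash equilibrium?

472.5

Country i's FOC: ∂u_i/∂x_i = α_i − x_i = 0, so x_i* = α_i.
NE contributions = (1, 3, 1, 3, 4, 3); X = 15.
W^NE = (Σα)·X − ½Σα_i² = 15² − ½·45 = 202.5.
Planner sets x_i = Σα_j = 15 for every i, so X^SO = 6·15 = 90.
W^SO = (Σα)·X^SO − ½·6·(Σα)² = (6/2)·15² = 675.
Deadweight loss = W^SO − W^NE = 472.5.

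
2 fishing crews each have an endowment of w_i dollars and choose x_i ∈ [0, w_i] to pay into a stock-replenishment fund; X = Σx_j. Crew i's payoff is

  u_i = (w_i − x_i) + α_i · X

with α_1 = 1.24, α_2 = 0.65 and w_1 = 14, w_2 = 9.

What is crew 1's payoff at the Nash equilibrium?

∂u_i/∂x_i = α_i − 1, so crew i contributes w_i if α_i > 1, else 0.
α_i > 1 for i ∈ {1}; NE contributions (14, 0), X = 14.
u_1 = (14 − 14) + 1.24·14 = 17.36.

17.36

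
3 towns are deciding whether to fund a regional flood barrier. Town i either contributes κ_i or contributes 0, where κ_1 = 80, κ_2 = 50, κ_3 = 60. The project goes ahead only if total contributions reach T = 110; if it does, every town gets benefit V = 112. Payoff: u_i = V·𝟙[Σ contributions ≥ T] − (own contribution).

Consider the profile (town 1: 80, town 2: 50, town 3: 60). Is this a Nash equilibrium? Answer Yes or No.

No

Total = 190 ≥ 110: provided.
Town 1 (pledges 80, payoff 32): dropping to 0 → total 110, payoff 112. Profitable deviation.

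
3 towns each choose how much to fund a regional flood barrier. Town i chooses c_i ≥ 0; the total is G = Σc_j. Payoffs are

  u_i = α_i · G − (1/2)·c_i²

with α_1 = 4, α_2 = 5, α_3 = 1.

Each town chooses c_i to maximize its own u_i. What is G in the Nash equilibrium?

10

Town i's FOC: ∂u_i/∂c_i = α_i − c_i = 0, so c_i* = α_i.
NE contributions = (4, 5, 1); G = 10.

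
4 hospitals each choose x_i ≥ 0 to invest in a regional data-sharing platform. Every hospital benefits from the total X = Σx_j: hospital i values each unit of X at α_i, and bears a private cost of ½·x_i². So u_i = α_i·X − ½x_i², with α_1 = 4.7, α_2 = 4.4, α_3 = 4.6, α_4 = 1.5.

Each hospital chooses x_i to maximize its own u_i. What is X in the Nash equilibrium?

Hospital i's FOC: ∂u_i/∂x_i = α_i − x_i = 0, so x_i* = α_i.
NE contributions = (4.7, 4.4, 4.6, 1.5); X = 15.2.

15.2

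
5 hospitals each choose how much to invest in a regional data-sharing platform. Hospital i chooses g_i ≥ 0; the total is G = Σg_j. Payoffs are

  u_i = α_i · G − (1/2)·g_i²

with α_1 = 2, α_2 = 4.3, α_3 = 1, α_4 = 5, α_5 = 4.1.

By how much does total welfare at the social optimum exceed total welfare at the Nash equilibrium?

Hospital i's FOC: ∂u_i/∂g_i = α_i − g_i = 0, so g_i* = α_i.
NE contributions = (2, 4.3, 1, 5, 4.1); G = 16.4.
W^NE = (Σα)·G − ½Σα_i² = 16.4² − ½·65.3 = 236.31.
Planner sets g_i = Σα_j = 16.4 for every i, so G^SO = 5·16.4 = 82.
W^SO = (Σα)·G^SO − ½·5·(Σα)² = (5/2)·16.4² = 672.4.
Deadweight loss = W^SO − W^NE = 436.09.

436.09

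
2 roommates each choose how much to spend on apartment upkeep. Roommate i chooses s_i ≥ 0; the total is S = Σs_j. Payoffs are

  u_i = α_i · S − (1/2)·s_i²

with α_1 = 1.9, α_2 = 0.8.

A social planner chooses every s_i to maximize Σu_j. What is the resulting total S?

Planner FOC: ∂(Σu_j)/∂s_i = (Σα_j) − s_i = 0, so s_i^SO = Σα_j = 2.7 for every i; S^SO = 5.4.

5.4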